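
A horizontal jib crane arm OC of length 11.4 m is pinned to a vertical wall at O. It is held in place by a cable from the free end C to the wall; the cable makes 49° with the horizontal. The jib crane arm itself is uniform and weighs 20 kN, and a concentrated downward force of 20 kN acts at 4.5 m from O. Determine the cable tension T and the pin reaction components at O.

T = 23.71 kN, O_x = 15.56 kN, O_y = 22.11 kN

ΣM about O: T·sin49°·11.4 − 20·5.7 − 20·4.5 = 0 → T = 204/(11.4·0.75471) = 23.7107 ≈ 23.71 kN.
ΣF_x = 0: O_x − T·cos49° = 0 → O_x = 23.7107 × 0.656059 = 15.56 kN.
ΣF_y = 0: O_y + T·sin49° − 20 − 20 = 0 → O_y = 40 − 23.7107 × 0.75471 = 22.11 kN.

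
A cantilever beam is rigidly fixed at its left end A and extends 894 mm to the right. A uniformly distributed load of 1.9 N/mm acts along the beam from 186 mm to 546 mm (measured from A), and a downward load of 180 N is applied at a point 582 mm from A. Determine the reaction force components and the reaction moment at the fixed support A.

Resultant of the distributed load: 1.9 × 360 = 684 N at 366 mm from A.
ΣF_x = 0: A_x = 0.
ΣF_y = 0: A_y − 1.9·360 − 180 = 0 → A_y = 864.0 N.
ΣM about A: M_A − (1.9·360)·366 − 180·582 = 0 → M_A = 355100 N·mm.

A_x = 0, A_y = 864.0 N, M_A = 355100 N·mm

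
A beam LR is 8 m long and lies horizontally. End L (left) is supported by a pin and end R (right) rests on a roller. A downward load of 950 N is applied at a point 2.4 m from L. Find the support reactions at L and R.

ΣM about L: R_y·8 − 950·2.4 = 0 → R_y = 2280/8 = 285.0 N.
ΣF_y = 0: L_y + 285 − 950 = 0 → L_y = 665.0 N.
ΣF_x = 0: no horizontal applied forces, so L_x = 0.

L_x = 0, L_y = 665.0 N, R_y = 285.0 N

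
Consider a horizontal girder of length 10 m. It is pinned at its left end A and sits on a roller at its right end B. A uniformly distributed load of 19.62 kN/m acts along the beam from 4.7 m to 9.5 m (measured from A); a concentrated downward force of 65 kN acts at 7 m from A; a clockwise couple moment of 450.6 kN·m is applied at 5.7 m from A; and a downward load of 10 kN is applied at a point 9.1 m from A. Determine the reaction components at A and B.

A_x = 0, A_y = 2.651 kN, B_y = 166.5 kN

Resultant of the distributed load: 19.62 × 4.8 = 94.176 kN at 7.1 m from A.
Moments about A: B_y·10 − (19.62·4.8)·7.1 − 65·7 − 450.6 − 10·9.1 = 0 → B_y = 1665.2496/10 = 166.525 ≈ 166.5 kN.
ΣF_y = 0: A_y + 166.525 − 19.62·4.8 − 65 − 10 = 0 → A_y = 2.651 kN.
ΣF_x = 0: no horizontal applied forces, so A_x = 0.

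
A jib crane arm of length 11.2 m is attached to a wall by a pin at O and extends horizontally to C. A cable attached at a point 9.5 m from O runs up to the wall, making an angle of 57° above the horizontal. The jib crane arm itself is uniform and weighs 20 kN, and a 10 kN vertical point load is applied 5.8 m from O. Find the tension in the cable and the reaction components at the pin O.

T = 21.34 kN, O_x = 11.62 kN, O_y = 12.11 kN

ΣM about O: T·sin57°·9.5 − 20·5.6 − 10·5.8 = 0 → T = 170/(9.5·0.838671) = 21.337 ≈ 21.34 kN.
ΣF_x = 0: O_x − T·cos57° = 0 → O_x = 21.337 × 0.544639 = 11.62 kN.
ΣF_y = 0: O_y + T·sin57° − 20 − 10 = 0 → O_y = 30 − 21.337 × 0.838671 = 12.11 kN.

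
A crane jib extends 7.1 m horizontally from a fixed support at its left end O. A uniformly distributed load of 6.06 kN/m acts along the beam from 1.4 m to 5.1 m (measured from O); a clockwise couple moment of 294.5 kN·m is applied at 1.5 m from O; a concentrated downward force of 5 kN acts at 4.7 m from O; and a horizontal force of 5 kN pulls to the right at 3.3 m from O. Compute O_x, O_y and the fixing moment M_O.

Resultant of the distributed load: 6.06 × 3.7 = 22.422 kN at 3.25 m from O.
ΣF_x = 0: O_x + 5 = 0 → O_x = -5.000 kN.
ΣF_y = 0: O_y − 6.06·3.7 − 5 = 0 → O_y = 27.42 kN.
ΣM about O: M_O − (6.06·3.7)·3.25 − 294.5 − 5·4.7 = 0 → M_O = 390.9 kN·m.

O_x = -5.000 kN, O_y = 27.42 kN, M_O = 390.9 kN·m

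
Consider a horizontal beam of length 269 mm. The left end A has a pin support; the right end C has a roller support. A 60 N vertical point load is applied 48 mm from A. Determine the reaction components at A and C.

A_x = 0, A_y = 49.29 N, C_y = 10.71 N

Moments about A: C_y·269 − 60·48 = 0 → C_y = 2880/269 = 10.7063 ≈ 10.71 N.
ΣF_y = 0: A_y + 10.7063 − 60 = 0 → A_y = 49.29 N.
ΣF_x = 0: no horizontal applied forces, so A_x = 0.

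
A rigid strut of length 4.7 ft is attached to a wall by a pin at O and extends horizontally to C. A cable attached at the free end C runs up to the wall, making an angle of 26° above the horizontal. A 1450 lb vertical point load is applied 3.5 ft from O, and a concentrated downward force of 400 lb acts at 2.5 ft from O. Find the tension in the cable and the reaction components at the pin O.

ΣM about O: T·sin26°·4.7 − 1450·3.5 − 400·2.5 = 0 → T = 6075/(4.7·0.438371) = 2948.54 ≈ 2949 lb.
ΣF_x = 0: O_x − T·cos26° = 0 → O_x = 2948.54 × 0.898794 = 2650 lb.
ΣF_y = 0: O_y + T·sin26° − 1450 − 400 = 0 → O_y = 1850 − 2948.54 × 0.438371 = 557.4 lb.

T = 2949 lb, O_x = 2650 lb, O_y = 557.4 lb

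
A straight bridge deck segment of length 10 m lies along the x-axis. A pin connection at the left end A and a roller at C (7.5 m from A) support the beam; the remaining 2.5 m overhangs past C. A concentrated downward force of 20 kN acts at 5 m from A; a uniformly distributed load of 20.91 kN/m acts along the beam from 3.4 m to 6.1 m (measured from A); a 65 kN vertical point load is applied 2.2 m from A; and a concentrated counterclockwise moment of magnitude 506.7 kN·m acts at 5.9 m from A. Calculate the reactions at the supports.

A_x = 0, A_y = 140.9 kN, C_y = 0.5961 kN

Resultant of the distributed load: 20.91 × 2.7 = 56.457 kN at 4.75 m from A.
Taking moments about A: C_y·7.5 − 20·5 − (20.91·2.7)·4.75 − 65·2.2 + 506.7 = 0 → C_y = 4.47075/7.5 = 0.5961 kN.
ΣF_y = 0: A_y + 0.5961 − 20 − 20.91·2.7 − 65 = 0 → A_y = 140.9 kN.
ΣF_x = 0: no horizontal applied forces, so A_x = 0.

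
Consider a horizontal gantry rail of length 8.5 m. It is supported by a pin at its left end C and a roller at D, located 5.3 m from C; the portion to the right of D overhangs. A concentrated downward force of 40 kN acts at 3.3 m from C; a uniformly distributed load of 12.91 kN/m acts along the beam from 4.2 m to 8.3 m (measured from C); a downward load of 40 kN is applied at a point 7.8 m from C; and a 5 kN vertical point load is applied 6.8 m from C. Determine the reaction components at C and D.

C_x = 0, C_y = -14.68 kN, D_y = 152.6 kN

Resultant of the distributed load: 12.91 × 4.1 = 52.931 kN at 6.25 m from C.
Moments about C: D_y·5.3 − 40·3.3 − (12.91·4.1)·6.25 − 40·7.8 − 5·6.8 = 0 → D_y = 808.81875/5.3 = 152.607 ≈ 152.6 kN.
ΣF_y = 0: C_y + 152.607 − 40 − 12.91·4.1 − 40 − 5 = 0 → C_y = -14.68 kN.
ΣF_x = 0: no horizontal applied forces, so C_x = 0.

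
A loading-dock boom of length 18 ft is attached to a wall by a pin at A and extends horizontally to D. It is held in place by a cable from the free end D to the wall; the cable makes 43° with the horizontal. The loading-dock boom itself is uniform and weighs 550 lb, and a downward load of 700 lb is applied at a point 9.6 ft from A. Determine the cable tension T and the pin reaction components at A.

T = 950.6 lb, A_x = 695.3 lb, A_y = 601.7 lb

ΣM about A: T·sin43°·18 − 550·9 − 700·9.6 = 0 → T = 11670/(18·0.681998) = 950.638 ≈ 950.6 lb.
ΣF_x = 0: A_x − T·cos43° = 0 → A_x = 950.638 × 0.731354 = 695.3 lb.
ΣF_y = 0: A_y + T·sin43° − 550 − 700 = 0 → A_y = 1250 − 950.638 × 0.681998 = 601.7 lb.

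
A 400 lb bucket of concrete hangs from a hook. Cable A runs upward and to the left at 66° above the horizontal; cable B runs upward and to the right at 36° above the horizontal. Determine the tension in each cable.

T_A = 330.8 lb, T_B = 166.3 lb

ΣF_x = 0: −T_A·cos66° + T_B·cos36° = 0 → T_B = 0.502754·T_A.
ΣF_y = 0: T_A·sin66° + T_B·sin36° = 400.
Substitute: T_A·(0.913545 + 0.502754·0.587785) = 400 → T_A = 330.837 ≈ 330.8 lb.
Then T_B = 0.502754 × 330.837 = 166.3 lb.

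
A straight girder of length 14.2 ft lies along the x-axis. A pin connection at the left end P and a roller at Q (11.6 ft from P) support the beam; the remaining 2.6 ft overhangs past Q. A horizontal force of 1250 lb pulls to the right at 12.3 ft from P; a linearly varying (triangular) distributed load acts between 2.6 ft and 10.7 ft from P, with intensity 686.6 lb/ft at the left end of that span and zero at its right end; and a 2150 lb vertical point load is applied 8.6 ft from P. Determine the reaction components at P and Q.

Resultant of the triangular load: ½ × 686.6 × 8.1 = 2780.73 lb, acting at 5.3 ft from P (one-third of the span from the peak).
Taking moments about P: Q_y·11.6 − (½·686.6·8.1)·5.3 − 2150·8.6 = 0 → Q_y = 33227.869/11.6 = 2864.47 ≈ 2864 lb.
ΣF_y = 0: P_y + 2864.47 − ½·686.6·8.1 − 2150 = 0 → P_y = 2066 lb.
ΣF_x = 0: P_x + 1250 = 0 → P_x = -1250 lb.

P_x = -1250 lb, P_y = 2066 lb, Q_y = 2864 lb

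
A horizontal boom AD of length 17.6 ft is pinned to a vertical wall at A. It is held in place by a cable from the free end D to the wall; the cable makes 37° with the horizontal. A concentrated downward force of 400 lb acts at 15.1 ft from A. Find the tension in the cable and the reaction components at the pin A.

ΣM about A: T·sin37°·17.6 − 400·15.1 = 0 → T = 6040/(17.6·0.601815) = 570.245 ≈ 570.2 lb.
ΣF_x = 0: A_x − T·cos37° = 0 → A_x = 570.245 × 0.798636 = 455.4 lb.
ΣF_y = 0: A_y + T·sin37° − 400 = 0 → A_y = 400 − 570.245 × 0.601815 = 56.82 lb.

T = 570.2 lb, A_x = 455.4 lb, A_y = 56.82 lb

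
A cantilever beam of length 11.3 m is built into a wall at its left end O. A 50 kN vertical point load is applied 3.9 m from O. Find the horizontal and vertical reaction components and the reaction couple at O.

ΣF_x = 0: O_x = 0.
ΣF_y = 0: O_y − 50 = 0 → O_y = 50.00 kN.
ΣM about O: M_O − 50·3.9 = 0 → M_O = 195.0 kN·m.

O_x = 0, O_y = 50.00 kN, M_O = 195.0 kN·m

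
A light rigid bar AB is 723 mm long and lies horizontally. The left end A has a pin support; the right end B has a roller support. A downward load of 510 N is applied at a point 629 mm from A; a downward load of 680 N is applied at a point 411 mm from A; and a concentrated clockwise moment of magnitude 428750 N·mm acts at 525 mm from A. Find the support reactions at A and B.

ΣM about A: B_y·723 − 510·629 − 680·411 − 428750 = 0 → B_y = 1029020/723 = 1423.26 ≈ 1423 N.
ΣF_y = 0: A_y + 1423.26 − 510 − 680 = 0 → A_y = -233.3 N.
ΣF_x = 0: no horizontal applied forces, so A_x = 0.

A_x = 0, A_y = -233.3 N, B_y = 1423 N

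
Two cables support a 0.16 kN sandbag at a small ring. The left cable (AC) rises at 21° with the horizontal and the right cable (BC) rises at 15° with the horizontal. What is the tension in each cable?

ΣF_x = 0: −T_AC·cos21° + T_BC·cos15° = 0 → T_BC = 0.966514·T_AC.
ΣF_y = 0: T_AC·sin21° + T_BC·sin15° = 0.16.
Substitute: T_AC·(0.358368 + 0.966514·0.258819) = 0.16 → T_AC = 0.262933 ≈ 0.2629 kN.
Then T_BC = 0.966514 × 0.262933 = 0.2541 kN.

T_AC = 0.2629 kN, T_BC = 0.2541 kN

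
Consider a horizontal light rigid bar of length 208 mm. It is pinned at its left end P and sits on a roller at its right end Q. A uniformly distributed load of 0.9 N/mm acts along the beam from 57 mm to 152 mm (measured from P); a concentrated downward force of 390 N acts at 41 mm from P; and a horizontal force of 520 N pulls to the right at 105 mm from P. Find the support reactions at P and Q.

P_x = -520.0 N, P_y = 355.7 N, Q_y = 119.8 N

Resultant of the distributed load: 0.9 × 95 = 85.5 N at 104.5 mm from P.
Moments about P: Q_y·208 − (0.9·95)·104.5 − 390·41 = 0 → Q_y = 24924.75/208 = 119.831 ≈ 119.8 N.
ΣF_y = 0: P_y + 119.831 − 0.9·95 − 390 = 0 → P_y = 355.7 N.
ΣF_x = 0: P_x + 520 = 0 → P_x = -520.0 N.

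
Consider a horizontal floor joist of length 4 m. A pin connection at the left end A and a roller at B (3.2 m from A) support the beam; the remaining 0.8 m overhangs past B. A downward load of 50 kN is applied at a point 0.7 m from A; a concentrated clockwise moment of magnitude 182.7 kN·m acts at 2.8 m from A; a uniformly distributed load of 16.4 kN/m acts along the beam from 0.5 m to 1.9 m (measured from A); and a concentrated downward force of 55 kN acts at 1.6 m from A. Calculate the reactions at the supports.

Resultant of the distributed load: 16.4 × 1.4 = 22.96 kN at 1.2 m from A.
ΣM about A: B_y·3.2 − 50·0.7 − 182.7 − (16.4·1.4)·1.2 − 55·1.6 = 0 → B_y = 333.252/3.2 = 104.141 ≈ 104.1 kN.
ΣF_y = 0: A_y + 104.141 − 50 − 16.4·1.4 − 55 = 0 → A_y = 23.82 kN.
ΣF_x = 0: no horizontal applied forces, so A_x = 0.

A_x = 0, A_y = 23.82 kN, B_y = 104.1 kN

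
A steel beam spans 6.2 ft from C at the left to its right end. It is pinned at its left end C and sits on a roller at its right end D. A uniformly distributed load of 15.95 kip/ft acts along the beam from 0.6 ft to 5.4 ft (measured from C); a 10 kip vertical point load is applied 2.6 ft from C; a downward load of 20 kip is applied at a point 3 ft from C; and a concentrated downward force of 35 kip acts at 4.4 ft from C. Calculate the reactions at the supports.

C_x = 0, C_y = 65.81 kip, D_y = 75.75 kip

Resultant of the distributed load: 15.95 × 4.8 = 76.56 kip at 3 ft from C.
Taking moments about C: D_y·6.2 − (15.95·4.8)·3 − 10·2.6 − 20·3 − 35·4.4 = 0 → D_y = 469.68/6.2 = 75.7548 ≈ 75.75 kip.
ΣF_y = 0: C_y + 75.7548 − 15.95·4.8 − 10 − 20 − 35 = 0 → C_y = 65.81 kip.
ΣF_x = 0: no horizontal applied forces, so C_x = 0.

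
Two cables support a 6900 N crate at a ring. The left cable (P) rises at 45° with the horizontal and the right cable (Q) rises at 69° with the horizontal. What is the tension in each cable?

ΣF_x = 0: −T_P·cos45° + T_Q·cos69° = 0 → T_Q = 1.97313·T_P.
ΣF_y = 0: T_P·sin45° + T_Q·sin69° = 6900.
Substitute: T_P·(0.707107 + 1.97313·0.93358) = 6900 → T_P = 2706.75 ≈ 2707 N.
Then T_Q = 1.97313 × 2706.75 = 5341 N.

T_P = 2707 N, T_Q = 5341 N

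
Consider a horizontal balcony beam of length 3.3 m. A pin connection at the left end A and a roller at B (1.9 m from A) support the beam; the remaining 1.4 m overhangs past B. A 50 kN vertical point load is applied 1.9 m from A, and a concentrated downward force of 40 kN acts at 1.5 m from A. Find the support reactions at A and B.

ΣM about A: B_y·1.9 − 50·1.9 − 40·1.5 = 0 → B_y = 155/1.9 = 81.5789 ≈ 81.58 kN.
ΣF_y = 0: A_y + 81.5789 − 50 − 40 = 0 → A_y = 8.421 kN.
ΣF_x = 0: no horizontal applied forces, so A_x = 0.

A_x = 0, A_y = 8.421 kN, B_y = 81.58 kN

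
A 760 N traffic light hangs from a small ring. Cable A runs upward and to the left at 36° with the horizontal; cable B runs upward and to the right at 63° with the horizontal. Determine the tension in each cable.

T_A = 349.3 N, T_B = 622.5 N

ΣF_x = 0: −T_A·cos36° + T_B·cos63° = 0 → T_B = 1.78201·T_A.
ΣF_y = 0: T_A·sin36° + T_B·sin63° = 760.
Substitute: T_A·(0.587785 + 1.78201·0.891007) = 760 → T_A = 349.334 ≈ 349.3 N.
Then T_B = 1.78201 × 349.334 = 622.5 N.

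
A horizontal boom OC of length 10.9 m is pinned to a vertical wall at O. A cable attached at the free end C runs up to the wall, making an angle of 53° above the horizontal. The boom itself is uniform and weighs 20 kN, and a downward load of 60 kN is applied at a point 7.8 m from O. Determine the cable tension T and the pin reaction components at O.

T = 66.28 kN, O_x = 39.89 kN, O_y = 27.06 kN

ΣM about O: T·sin53°·10.9 − 20·5.45 − 60·7.8 = 0 → T = 577/(10.9·0.798636) = 66.2827 ≈ 66.28 kN.
ΣF_x = 0: O_x − T·cos53° = 0 → O_x = 66.2827 × 0.601815 = 39.89 kN.
ΣF_y = 0: O_y + T·sin53° − 20 − 60 = 0 → O_y = 80 − 66.2827 × 0.798636 = 27.06 kN.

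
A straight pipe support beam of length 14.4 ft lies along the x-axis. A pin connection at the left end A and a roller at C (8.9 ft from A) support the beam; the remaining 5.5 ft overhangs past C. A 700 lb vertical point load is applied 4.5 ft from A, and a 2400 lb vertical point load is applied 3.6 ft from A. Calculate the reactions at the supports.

A_x = 0, A_y = 1775 lb, C_y = 1325 lb

Moments about A: C_y·8.9 − 700·4.5 − 2400·3.6 = 0 → C_y = 11790/8.9 = 1324.72 ≈ 1325 lb.
ΣF_y = 0: A_y + 1324.72 − 700 − 2400 = 0 → A_y = 1775 lb.
ΣF_x = 0: no horizontal applied forces, so A_x = 0.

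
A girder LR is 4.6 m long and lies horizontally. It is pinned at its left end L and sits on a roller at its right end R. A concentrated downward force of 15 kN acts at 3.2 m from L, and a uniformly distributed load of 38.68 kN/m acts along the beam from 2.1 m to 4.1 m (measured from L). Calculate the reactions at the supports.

L_x = 0, L_y = 29.79 kN, R_y = 62.57 kN

Resultant of the distributed load: 38.68 × 2 = 77.36 kN at 3.1 m from L.
Taking moments about L: R_y·4.6 − 15·3.2 − (38.68·2)·3.1 = 0 → R_y = 287.816/4.6 = 62.5687 ≈ 62.57 kN.
ΣF_y = 0: L_y + 62.5687 − 15 − 38.68·2 = 0 → L_y = 29.79 kN.
ΣF_x = 0: no horizontal applied forces, so L_x = 0.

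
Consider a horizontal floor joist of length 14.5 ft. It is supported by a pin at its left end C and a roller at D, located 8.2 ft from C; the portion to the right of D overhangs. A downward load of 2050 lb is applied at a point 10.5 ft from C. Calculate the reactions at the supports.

C_x = 0, C_y = -575.0 lb, D_y = 2625 lb

Moments about C: D_y·8.2 − 2050·10.5 = 0 → D_y = 21525/8.2 = 2625 lb.
ΣF_y = 0: C_y + 2625 − 2050 = 0 → C_y = -575.0 lb.
ΣF_x = 0: no horizontal applied forces, so C_x = 0.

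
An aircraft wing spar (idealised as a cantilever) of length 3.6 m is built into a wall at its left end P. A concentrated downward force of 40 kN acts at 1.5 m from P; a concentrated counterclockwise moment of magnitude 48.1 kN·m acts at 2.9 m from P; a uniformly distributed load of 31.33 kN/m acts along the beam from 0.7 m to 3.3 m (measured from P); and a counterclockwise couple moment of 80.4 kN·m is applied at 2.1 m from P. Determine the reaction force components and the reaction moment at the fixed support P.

P_x = 0, P_y = 121.5 kN, M_P = 94.42 kN·m

Resultant of the distributed load: 31.33 × 2.6 = 81.458 kN at 2 m from P.
ΣF_x = 0: P_x = 0.
ΣF_y = 0: P_y − 40 − 31.33·2.6 = 0 → P_y = 121.5 kN.
ΣM about P: M_P − 40·1.5 + 48.1 − (31.33·2.6)·2 + 80.4 = 0 → M_P = 94.42 kN·m.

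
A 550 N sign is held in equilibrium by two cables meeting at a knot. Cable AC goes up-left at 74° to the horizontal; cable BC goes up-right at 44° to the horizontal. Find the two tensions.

T_AC = 448.1 N, T_BC = 171.7 N

ΣF_x = 0: −T_AC·cos74° + T_BC·cos44° = 0 → T_BC = 0.383181·T_AC.
ΣF_y = 0: T_AC·sin74° + T_BC·sin44° = 550.
Substitute: T_AC·(0.961262 + 0.383181·0.694658) = 550 → T_AC = 448.086 ≈ 448.1 N.
Then T_BC = 0.383181 × 448.086 = 171.7 N.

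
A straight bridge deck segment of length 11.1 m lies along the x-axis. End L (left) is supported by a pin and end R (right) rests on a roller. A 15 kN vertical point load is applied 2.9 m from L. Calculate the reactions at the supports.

L_x = 0, L_y = 11.08 kN, R_y = 3.919 kN

Taking moments about L: R_y·11.1 − 15·2.9 = 0 → R_y = 43.5/11.1 = 3.91892 ≈ 3.919 kN.
ΣF_y = 0: L_y + 3.91892 − 15 = 0 → L_y = 11.08 kN.
ΣF_x = 0: no horizontal applied forces, so L_x = 0.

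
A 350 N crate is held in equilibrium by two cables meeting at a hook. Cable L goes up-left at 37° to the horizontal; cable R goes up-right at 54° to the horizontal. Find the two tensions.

T_L = 205.8 N, T_R = 279.6 N

ΣF_x = 0: −T_L·cos37° + T_R·cos54° = 0 → T_R = 1.35872·T_L.
ΣF_y = 0: T_L·sin37° + T_R·sin54° = 350.
Substitute: T_L·(0.601815 + 1.35872·0.809017) = 350 → T_L = 205.756 ≈ 205.8 N.
Then T_R = 1.35872 × 205.756 = 279.6 N.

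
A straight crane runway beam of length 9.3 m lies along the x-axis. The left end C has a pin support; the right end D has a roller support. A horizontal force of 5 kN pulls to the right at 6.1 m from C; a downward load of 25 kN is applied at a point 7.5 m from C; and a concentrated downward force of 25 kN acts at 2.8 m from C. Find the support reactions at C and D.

Taking moments about C: D_y·9.3 − 25·7.5 − 25·2.8 = 0 → D_y = 257.5/9.3 = 27.6882 ≈ 27.69 kN.
ΣF_y = 0: C_y + 27.6882 − 25 − 25 = 0 → C_y = 22.31 kN.
ΣF_x = 0: C_x + 5 = 0 → C_x = -5.000 kN.

C_x = -5.000 kN, C_y = 22.31 kN, D_y = 27.69 kN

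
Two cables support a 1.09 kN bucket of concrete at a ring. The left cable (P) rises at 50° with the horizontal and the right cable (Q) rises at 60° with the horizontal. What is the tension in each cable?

T_P = 0.5800 kN, T_Q = 0.7456 kN

ΣF_x = 0: −T_P·cos50° + T_Q·cos60° = 0 → T_Q = 1.28558·T_P.
ΣF_y = 0: T_P·sin50° + T_Q·sin60° = 1.09.
Substitute: T_P·(0.766044 + 1.28558·0.866025) = 1.09 → T_P = 0.579976 ≈ 0.5800 kN.
Then T_Q = 1.28558 × 0.579976 = 0.7456 kN.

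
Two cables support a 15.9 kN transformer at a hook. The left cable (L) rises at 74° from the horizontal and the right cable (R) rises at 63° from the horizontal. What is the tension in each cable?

ΣF_x = 0: −T_L·cos74° + T_R·cos63° = 0 → T_R = 0.607143·T_L.
ΣF_y = 0: T_L·sin74° + T_R·sin63° = 15.9.
Substitute: T_L·(0.961262 + 0.607143·0.891007) = 15.9 → T_L = 10.5843 ≈ 10.58 kN.
Then T_R = 0.607143 × 10.5843 = 6.426 kN.

T_L = 10.58 kN, T_R = 6.426 kN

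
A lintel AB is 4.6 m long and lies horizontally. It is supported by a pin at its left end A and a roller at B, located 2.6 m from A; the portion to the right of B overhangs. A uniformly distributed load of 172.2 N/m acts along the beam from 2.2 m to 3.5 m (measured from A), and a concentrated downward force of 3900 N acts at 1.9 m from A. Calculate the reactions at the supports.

A_x = 0, A_y = 1028 N, B_y = 3095 N

Resultant of the distributed load: 172.2 × 1.3 = 223.86 N at 2.85 m from A.
ΣM about A: B_y·2.6 − (172.2·1.3)·2.85 − 3900·1.9 = 0 → B_y = 8048.001/2.6 = 3095.38 ≈ 3095 N.
ΣF_y = 0: A_y + 3095.38 − 172.2·1.3 − 3900 = 0 → A_y = 1028 N.
ΣF_x = 0: no horizontal applied forces, so A_x = 0.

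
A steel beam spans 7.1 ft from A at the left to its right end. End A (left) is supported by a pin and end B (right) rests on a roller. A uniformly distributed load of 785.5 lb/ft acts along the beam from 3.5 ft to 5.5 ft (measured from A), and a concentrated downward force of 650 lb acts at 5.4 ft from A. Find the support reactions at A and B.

Resultant of the distributed load: 785.5 × 2 = 1571 lb at 4.5 ft from A.
Moments about A: B_y·7.1 − (785.5·2)·4.5 − 650·5.4 = 0 → B_y = 10579.5/7.1 = 1490.07 ≈ 1490 lb.
ΣF_y = 0: A_y + 1490.07 − 785.5·2 − 650 = 0 → A_y = 730.9 lb.
ΣF_x = 0: no horizontal applied forces, so A_x = 0.

A_x = 0, A_y = 730.9 lb, B_y = 1490 lb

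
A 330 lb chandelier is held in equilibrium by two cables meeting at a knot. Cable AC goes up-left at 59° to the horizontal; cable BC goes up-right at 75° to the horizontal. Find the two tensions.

ΣF_x = 0: −T_AC·cos59° + T_BC·cos75° = 0 → T_BC = 1.98995·T_AC.
ΣF_y = 0: T_AC·sin59° + T_BC·sin75° = 330.
Substitute: T_AC·(0.857167 + 1.98995·0.965926) = 330 → T_AC = 118.734 ≈ 118.7 lb.
Then T_BC = 1.98995 × 118.734 = 236.3 lb.

T_AC = 118.7 lb, T_BC = 236.3 lb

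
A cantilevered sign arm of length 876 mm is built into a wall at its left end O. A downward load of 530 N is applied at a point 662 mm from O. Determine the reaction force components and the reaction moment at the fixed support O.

O_x = 0, O_y = 530.0 N, M_O = 350900 N·mm

ΣF_x = 0: O_x = 0.
ΣF_y = 0: O_y − 530 = 0 → O_y = 530.0 N.
ΣM about O: M_O − 530·662 = 0 → M_O = 350900 N·mm.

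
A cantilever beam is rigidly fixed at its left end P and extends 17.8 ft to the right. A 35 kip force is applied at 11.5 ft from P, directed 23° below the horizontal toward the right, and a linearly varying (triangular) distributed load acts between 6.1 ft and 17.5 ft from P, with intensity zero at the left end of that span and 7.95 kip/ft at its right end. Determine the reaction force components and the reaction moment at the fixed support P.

Resultant of the triangular load: ½ × 7.95 × 11.4 = 45.315 kip, acting at 13.7 ft from P (one-third of the span from the peak).
ΣF_x = 0: P_x + 35·cos23° = 0 → P_x = -32.22 kip.
ΣF_y = 0: P_y − 35·sin23° − ½·7.95·11.4 = 0 → P_y = 58.99 kip.
ΣM about P: M_P − 35·sin23°·11.5 − (½·7.95·11.4)·13.7 = 0 → M_P = 778.1 kip·ft.

P_x = -32.22 kip, P_y = 58.99 kip, M_P = 778.1 kip·ft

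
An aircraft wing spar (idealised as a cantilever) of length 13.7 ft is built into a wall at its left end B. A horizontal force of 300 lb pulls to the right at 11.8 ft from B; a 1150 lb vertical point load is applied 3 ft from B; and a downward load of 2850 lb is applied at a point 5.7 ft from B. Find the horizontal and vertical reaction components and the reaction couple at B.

ΣF_x = 0: B_x + 300 = 0 → B_x = -300.0 lb.
ΣF_y = 0: B_y − 1150 − 2850 = 0 → B_y = 4000 lb.
ΣM about B: M_B − 1150·3 − 2850·5.7 = 0 → M_B = 19700 lb·ft.

B_x = -300.0 lb, B_y = 4000 lb, M_B = 19700 lb·ft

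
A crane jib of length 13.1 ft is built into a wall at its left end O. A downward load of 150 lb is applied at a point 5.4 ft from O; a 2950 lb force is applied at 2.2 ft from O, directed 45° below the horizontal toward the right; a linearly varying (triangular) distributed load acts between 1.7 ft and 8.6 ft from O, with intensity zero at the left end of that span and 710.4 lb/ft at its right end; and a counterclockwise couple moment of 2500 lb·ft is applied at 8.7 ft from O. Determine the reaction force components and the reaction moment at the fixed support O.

Resultant of the triangular load: ½ × 710.4 × 6.9 = 2450.88 lb, acting at 6.3 ft from O (one-third of the span from the peak).
ΣF_x = 0: O_x + 2950·cos45° = 0 → O_x = -2086 lb.
ΣF_y = 0: O_y − 150 − 2950·sin45° − ½·710.4·6.9 = 0 → O_y = 4687 lb.
ΣM about O: M_O − 150·5.4 − 2950·sin45°·2.2 − (½·710.4·6.9)·6.3 + 2500 = 0 → M_O = 18340 lb·ft.

O_x = -2086 lb, O_y = 4687 lb, M_O = 18340 lb·ft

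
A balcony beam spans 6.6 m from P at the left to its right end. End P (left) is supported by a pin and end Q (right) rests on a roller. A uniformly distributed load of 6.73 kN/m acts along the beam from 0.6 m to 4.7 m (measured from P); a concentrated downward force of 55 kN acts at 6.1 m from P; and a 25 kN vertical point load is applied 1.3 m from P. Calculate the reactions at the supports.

Resultant of the distributed load: 6.73 × 4.1 = 27.593 kN at 2.65 m from P.
ΣM about P: Q_y·6.6 − (6.73·4.1)·2.65 − 55·6.1 − 25·1.3 = 0 → Q_y = 441.12145/6.6 = 66.8366 ≈ 66.84 kN.
ΣF_y = 0: P_y + 66.8366 − 6.73·4.1 − 55 − 25 = 0 → P_y = 40.76 kN.
ΣF_x = 0: no horizontal applied forces, so P_x = 0.

P_x = 0, P_y = 40.76 kN, Q_y = 66.84 kN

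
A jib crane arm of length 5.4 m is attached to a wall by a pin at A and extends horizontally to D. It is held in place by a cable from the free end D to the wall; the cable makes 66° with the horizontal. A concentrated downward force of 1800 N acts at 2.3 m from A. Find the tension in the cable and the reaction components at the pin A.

T = 839.2 N, A_x = 341.3 N, A_y = 1033 N

ΣM about A: T·sin66°·5.4 − 1800·2.3 = 0 → T = 4140/(5.4·0.913545) = 839.222 ≈ 839.2 N.
ΣF_x = 0: A_x − T·cos66° = 0 → A_x = 839.222 × 0.406737 = 341.3 N.
ΣF_y = 0: A_y + T·sin66° − 1800 = 0 → A_y = 1800 − 839.222 × 0.913545 = 1033 N.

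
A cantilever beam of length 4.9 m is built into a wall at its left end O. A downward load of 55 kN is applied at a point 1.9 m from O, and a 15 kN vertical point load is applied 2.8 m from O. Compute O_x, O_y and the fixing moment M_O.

ΣF_x = 0: O_x = 0.
ΣF_y = 0: O_y − 55 − 15 = 0 → O_y = 70.00 kN.
ΣM about O: M_O − 55·1.9 − 15·2.8 = 0 → M_O = 146.5 kN·m.

O_x = 0, O_y = 70.00 kN, M_O = 146.5 kN·m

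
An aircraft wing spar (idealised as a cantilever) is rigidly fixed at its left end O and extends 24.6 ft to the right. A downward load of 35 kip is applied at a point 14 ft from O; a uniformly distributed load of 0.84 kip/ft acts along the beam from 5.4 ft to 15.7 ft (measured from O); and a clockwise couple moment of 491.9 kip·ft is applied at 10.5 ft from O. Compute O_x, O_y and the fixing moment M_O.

Resultant of the distributed load: 0.84 × 10.3 = 8.652 kip at 10.55 ft from O.
ΣF_x = 0: O_x = 0.
ΣF_y = 0: O_y − 35 − 0.84·10.3 = 0 → O_y = 43.65 kip.
ΣM about O: M_O − 35·14 − (0.84·10.3)·10.55 − 491.9 = 0 → M_O = 1073 kip·ft.

O_x = 0, O_y = 43.65 kip, M_O = 1073 kip·ft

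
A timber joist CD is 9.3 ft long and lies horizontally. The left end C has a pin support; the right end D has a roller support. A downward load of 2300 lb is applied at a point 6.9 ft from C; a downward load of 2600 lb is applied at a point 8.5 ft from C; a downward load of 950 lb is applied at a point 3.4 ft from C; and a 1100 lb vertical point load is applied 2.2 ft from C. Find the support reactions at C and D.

C_x = 0, C_y = 2260 lb, D_y = 4690 lb

Moments about C: D_y·9.3 − 2300·6.9 − 2600·8.5 − 950·3.4 − 1100·2.2 = 0 → D_y = 43620/9.3 = 4690.32 ≈ 4690 lb.
ΣF_y = 0: C_y + 4690.32 − 2300 − 2600 − 950 − 1100 = 0 → C_y = 2260 lb.
ΣF_x = 0: no horizontal applied forces, so C_x = 0.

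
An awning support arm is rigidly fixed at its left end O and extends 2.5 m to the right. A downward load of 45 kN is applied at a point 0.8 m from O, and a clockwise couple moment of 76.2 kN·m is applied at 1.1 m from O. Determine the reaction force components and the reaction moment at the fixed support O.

O_x = 0, O_y = 45.00 kN, M_O = 112.2 kN·m

ΣF_x = 0: O_x = 0.
ΣF_y = 0: O_y − 45 = 0 → O_y = 45.00 kN.
ΣM about O: M_O − 45·0.8 − 76.2 = 0 → M_O = 112.2 kN·m.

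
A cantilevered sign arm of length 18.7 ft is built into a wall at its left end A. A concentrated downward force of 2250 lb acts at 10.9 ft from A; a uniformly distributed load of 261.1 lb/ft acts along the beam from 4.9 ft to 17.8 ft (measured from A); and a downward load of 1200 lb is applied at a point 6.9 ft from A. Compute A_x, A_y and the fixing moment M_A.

A_x = 0, A_y = 6818 lb, M_A = 71030 lb·ft

Resultant of the distributed load: 261.1 × 12.9 = 3368.19 lb at 11.35 ft from A.
ΣF_x = 0: A_x = 0.
ΣF_y = 0: A_y − 2250 − 261.1·12.9 − 1200 = 0 → A_y = 6818 lb.
ΣM about A: M_A − 2250·10.9 − (261.1·12.9)·11.35 − 1200·6.9 = 0 → M_A = 71030 lb·ft.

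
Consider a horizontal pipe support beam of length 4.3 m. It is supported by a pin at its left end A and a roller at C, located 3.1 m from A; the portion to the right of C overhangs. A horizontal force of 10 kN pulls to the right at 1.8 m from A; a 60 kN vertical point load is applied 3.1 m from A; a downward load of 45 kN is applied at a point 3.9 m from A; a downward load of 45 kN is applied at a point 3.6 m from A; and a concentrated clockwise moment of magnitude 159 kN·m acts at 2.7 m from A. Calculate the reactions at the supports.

A_x = -10.00 kN, A_y = -70.16 kN, C_y = 220.2 kN

Moments about A: C_y·3.1 − 60·3.1 − 45·3.9 − 45·3.6 − 159 = 0 → C_y = 682.5/3.1 = 220.161 ≈ 220.2 kN.
ΣF_y = 0: A_y + 220.161 − 60 − 45 − 45 = 0 → A_y = -70.16 kN.
ΣF_x = 0: A_x + 10 = 0 → A_x = -10.00 kN.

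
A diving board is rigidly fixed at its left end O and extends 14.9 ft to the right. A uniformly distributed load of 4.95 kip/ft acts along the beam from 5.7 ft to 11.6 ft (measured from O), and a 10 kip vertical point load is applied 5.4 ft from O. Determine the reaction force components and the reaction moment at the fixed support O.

Resultant of the distributed load: 4.95 × 5.9 = 29.205 kip at 8.65 ft from O.
ΣF_x = 0: O_x = 0.
ΣF_y = 0: O_y − 4.95·5.9 − 10 = 0 → O_y = 39.20 kip.
ΣM about O: M_O − (4.95·5.9)·8.65 − 10·5.4 = 0 → M_O = 306.6 kip·ft.

O_x = 0, O_y = 39.20 kip, M_O = 306.6 kip·ft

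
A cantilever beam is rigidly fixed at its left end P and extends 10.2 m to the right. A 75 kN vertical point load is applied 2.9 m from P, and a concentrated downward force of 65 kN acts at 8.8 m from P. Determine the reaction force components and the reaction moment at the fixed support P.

ΣF_x = 0: P_x = 0.
ΣF_y = 0: P_y − 75 − 65 = 0 → P_y = 140.0 kN.
ΣM about P: M_P − 75·2.9 − 65·8.8 = 0 → M_P = 789.5 kN·m.

P_x = 0, P_y = 140.0 kN, M_P = 789.5 kN·m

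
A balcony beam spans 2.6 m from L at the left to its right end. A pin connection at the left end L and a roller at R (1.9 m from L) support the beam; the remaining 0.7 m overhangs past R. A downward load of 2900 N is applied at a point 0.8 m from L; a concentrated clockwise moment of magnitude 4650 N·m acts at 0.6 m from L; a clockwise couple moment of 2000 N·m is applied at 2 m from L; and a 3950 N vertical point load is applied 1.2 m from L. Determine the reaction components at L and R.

L_x = 0, L_y = -365.8 N, R_y = 7216 N

ΣM about L: R_y·1.9 − 2900·0.8 − 4650 − 2000 − 3950·1.2 = 0 → R_y = 13710/1.9 = 7215.79 ≈ 7216 N.
ΣF_y = 0: L_y + 7215.79 − 2900 − 3950 = 0 → L_y = -365.8 N.
ΣF_x = 0: no horizontal applied forces, so L_x = 0.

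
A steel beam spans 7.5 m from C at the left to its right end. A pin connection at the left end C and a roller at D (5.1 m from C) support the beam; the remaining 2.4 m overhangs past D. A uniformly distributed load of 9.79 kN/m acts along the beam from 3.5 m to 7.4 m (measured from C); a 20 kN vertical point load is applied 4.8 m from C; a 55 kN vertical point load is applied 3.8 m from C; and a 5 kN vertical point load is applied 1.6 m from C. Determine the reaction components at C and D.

C_x = 0, C_y = 16.01 kN, D_y = 102.2 kN

Resultant of the distributed load: 9.79 × 3.9 = 38.181 kN at 5.45 m from C.
Moments about C: D_y·5.1 − (9.79·3.9)·5.45 − 20·4.8 − 55·3.8 − 5·1.6 = 0 → D_y = 521.08645/5.1 = 102.174 ≈ 102.2 kN.
ΣF_y = 0: C_y + 102.174 − 9.79·3.9 − 20 − 55 − 5 = 0 → C_y = 16.01 kN.
ΣF_x = 0: no horizontal applied forces, so C_x = 0.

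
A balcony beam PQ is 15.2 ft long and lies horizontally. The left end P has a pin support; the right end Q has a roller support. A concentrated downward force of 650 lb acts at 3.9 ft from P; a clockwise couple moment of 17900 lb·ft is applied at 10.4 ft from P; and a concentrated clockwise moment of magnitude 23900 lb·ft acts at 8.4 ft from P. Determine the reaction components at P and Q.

Moments about P: Q_y·15.2 − 650·3.9 − 17900 − 23900 = 0 → Q_y = 44335/15.2 = 2916.78 ≈ 2917 lb.
ΣF_y = 0: P_y + 2916.78 − 650 = 0 → P_y = -2267 lb.
ΣF_x = 0: no horizontal applied forces, so P_x = 0.

P_x = 0, P_y = -2267 lb, Q_y = 2917 lb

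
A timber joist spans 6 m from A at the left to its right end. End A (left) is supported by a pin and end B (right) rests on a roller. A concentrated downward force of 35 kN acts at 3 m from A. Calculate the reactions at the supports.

A_x = 0, A_y = 17.50 kN, B_y = 17.50 kN

Taking moments about A: B_y·6 − 35·3 = 0 → B_y = 105/6 = 17.50 kN.
ΣF_y = 0: A_y + 17.5 − 35 = 0 → A_y = 17.50 kN.
ΣF_x = 0: no horizontal applied forces, so A_x = 0.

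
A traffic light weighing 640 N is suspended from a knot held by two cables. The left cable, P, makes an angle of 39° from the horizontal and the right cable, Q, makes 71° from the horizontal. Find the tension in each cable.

ΣF_x = 0: −T_P·cos39° + T_Q·cos71° = 0 → T_Q = 2.38705·T_P.
ΣF_y = 0: T_P·sin39° + T_Q·sin71° = 640.
Substitute: T_P·(0.62932 + 2.38705·0.945519) = 640 → T_P = 221.736 ≈ 221.7 N.
Then T_Q = 2.38705 × 221.736 = 529.3 N.

T_P = 221.7 N, T_Q = 529.3 N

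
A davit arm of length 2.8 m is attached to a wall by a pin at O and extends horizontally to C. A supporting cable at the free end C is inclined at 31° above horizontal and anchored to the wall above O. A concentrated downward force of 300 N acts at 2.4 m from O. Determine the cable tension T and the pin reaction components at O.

T = 499.3 N, O_x = 428.0 N, O_y = 42.86 N

ΣM about O: T·sin31°·2.8 − 300·2.4 = 0 → T = 720/(2.8·0.515038) = 499.27 ≈ 499.3 N.
ΣF_x = 0: O_x − T·cos31° = 0 → O_x = 499.27 × 0.857167 = 428.0 N.
ΣF_y = 0: O_y + T·sin31° − 300 = 0 → O_y = 300 − 499.27 × 0.515038 = 42.86 N.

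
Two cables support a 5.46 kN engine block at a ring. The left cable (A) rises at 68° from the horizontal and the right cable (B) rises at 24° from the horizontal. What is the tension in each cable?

T_A = 4.991 kN, T_B = 2.047 kN

ΣF_x = 0: −T_A·cos68° + T_B·cos24° = 0 → T_B = 0.410058·T_A.
ΣF_y = 0: T_A·sin68° + T_B·sin24° = 5.46.
Substitute: T_A·(0.927184 + 0.410058·0.406737) = 5.46 → T_A = 4.991 kN.
Then T_B = 0.410058 × 4.991 = 2.047 kN.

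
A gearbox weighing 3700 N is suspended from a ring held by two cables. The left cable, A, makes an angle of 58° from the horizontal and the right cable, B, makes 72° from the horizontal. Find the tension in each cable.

T_A = 1493 N, T_B = 2560 N

ΣF_x = 0: −T_A·cos58° + T_B·cos72° = 0 → T_B = 1.71485·T_A.
ΣF_y = 0: T_A·sin58° + T_B·sin72° = 3700.
Substitute: T_A·(0.848048 + 1.71485·0.951057) = 3700 → T_A = 1492.56 ≈ 1493 N.
Then T_B = 1.71485 × 1492.56 = 2560 N.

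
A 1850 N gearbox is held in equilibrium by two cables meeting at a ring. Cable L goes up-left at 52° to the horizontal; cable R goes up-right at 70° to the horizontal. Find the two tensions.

T_L = 746.1 N, T_R = 1343 N

ΣF_x = 0: −T_L·cos52° + T_R·cos70° = 0 → T_R = 1.80007·T_L.
ΣF_y = 0: T_L·sin52° + T_R·sin70° = 1850.
Substitute: T_L·(0.788011 + 1.80007·0.939693) = 1850 → T_L = 746.111 ≈ 746.1 N.
Then T_R = 1.80007 × 746.111 = 1343 N.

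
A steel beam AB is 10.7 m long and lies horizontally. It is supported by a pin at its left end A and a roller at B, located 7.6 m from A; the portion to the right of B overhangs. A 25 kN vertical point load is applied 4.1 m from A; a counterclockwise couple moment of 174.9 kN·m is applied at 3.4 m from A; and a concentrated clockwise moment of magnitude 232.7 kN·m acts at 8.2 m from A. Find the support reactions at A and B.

A_x = 0, A_y = 3.908 kN, B_y = 21.09 kN

ΣM about A: B_y·7.6 − 25·4.1 + 174.9 − 232.7 = 0 → B_y = 160.3/7.6 = 21.0921 ≈ 21.09 kN.
ΣF_y = 0: A_y + 21.0921 − 25 = 0 → A_y = 3.908 kN.
ΣF_x = 0: no horizontal applied forces, so A_x = 0.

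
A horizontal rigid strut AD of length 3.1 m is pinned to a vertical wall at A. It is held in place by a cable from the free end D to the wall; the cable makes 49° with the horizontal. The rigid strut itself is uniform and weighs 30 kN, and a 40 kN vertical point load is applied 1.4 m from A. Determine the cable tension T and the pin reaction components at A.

ΣM about A: T·sin49°·3.1 − 30·1.55 − 40·1.4 = 0 → T = 102.5/(3.1·0.75471) = 43.8109 ≈ 43.81 kN.
ΣF_x = 0: A_x − T·cos49° = 0 → A_x = 43.8109 × 0.656059 = 28.74 kN.
ΣF_y = 0: A_y + T·sin49° − 30 − 40 = 0 → A_y = 70 − 43.8109 × 0.75471 = 36.94 kN.

T = 43.81 kN, A_x = 28.74 kN, A_y = 36.94 kN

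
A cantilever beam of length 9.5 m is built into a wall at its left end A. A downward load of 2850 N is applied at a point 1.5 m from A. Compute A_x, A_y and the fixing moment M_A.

ΣF_x = 0: A_x = 0.
ΣF_y = 0: A_y − 2850 = 0 → A_y = 2850 N.
ΣM about A: M_A − 2850·1.5 = 0 → M_A = 4275 N·m.

A_x = 0, A_y = 2850 N, M_A = 4275 N·m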